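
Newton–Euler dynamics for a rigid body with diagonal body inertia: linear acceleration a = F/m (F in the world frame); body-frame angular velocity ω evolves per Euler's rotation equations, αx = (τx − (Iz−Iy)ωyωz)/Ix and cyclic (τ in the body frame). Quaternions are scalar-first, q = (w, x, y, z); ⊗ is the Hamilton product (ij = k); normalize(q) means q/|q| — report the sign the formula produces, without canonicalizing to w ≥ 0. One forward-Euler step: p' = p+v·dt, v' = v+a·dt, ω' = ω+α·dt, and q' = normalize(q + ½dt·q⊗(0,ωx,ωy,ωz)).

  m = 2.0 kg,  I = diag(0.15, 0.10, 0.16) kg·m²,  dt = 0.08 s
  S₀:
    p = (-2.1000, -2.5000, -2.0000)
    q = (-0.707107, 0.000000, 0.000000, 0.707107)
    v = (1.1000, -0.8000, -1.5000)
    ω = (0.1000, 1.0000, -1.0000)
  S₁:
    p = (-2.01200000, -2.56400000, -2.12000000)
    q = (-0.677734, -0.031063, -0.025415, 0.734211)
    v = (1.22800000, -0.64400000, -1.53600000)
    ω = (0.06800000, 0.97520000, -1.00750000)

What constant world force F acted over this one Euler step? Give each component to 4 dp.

velocity change Δv = (0.12800000, 0.15600000, -0.03600000)
F = m·Δv/dt = (3.2000, 3.9000, -0.9000)

F = (3.2000, 3.9000, -0.9000)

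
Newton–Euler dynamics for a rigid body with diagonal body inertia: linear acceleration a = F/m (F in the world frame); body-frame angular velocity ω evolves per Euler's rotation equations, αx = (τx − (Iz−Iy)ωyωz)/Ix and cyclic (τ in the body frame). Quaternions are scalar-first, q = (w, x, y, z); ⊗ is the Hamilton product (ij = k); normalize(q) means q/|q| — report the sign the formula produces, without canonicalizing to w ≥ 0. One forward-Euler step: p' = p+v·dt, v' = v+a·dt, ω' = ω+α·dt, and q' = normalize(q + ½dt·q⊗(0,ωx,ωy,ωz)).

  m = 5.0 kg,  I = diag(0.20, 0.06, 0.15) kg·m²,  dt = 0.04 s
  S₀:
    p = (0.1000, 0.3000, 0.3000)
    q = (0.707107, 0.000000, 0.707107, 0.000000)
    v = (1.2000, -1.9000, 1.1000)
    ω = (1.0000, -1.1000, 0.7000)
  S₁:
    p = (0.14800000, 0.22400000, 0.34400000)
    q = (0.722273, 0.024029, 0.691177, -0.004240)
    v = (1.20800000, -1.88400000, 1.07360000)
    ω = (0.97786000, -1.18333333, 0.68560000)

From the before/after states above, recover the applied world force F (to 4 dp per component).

F = (1.0000, 2.0000, -3.3000)

Δv = v₁−v₀ = (0.00800000, 0.01600000, -0.02640000)
applied force F = (1.0000, 2.0000, -3.3000)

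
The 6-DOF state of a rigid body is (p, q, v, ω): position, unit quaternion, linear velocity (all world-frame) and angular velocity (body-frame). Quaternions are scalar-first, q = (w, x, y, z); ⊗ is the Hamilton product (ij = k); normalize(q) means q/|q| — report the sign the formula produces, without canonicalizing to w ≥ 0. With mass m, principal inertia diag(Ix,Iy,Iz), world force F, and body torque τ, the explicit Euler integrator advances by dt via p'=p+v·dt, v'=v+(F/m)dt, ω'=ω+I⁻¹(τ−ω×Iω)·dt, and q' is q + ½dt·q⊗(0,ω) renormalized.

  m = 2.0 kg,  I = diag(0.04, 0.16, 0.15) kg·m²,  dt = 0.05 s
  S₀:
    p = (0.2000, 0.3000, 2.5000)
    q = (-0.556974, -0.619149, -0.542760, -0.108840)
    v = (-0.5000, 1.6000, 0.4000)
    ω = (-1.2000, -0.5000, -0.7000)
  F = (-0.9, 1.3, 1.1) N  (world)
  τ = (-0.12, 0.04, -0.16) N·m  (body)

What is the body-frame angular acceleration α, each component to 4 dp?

gyro term ω×Iω = (-0.0035, -0.0924, 0.0720)
(τ − ω×Iω)/I = (-2.9125, 0.8275, -1.5467)

α = (-2.9125, 0.8275, -1.5467)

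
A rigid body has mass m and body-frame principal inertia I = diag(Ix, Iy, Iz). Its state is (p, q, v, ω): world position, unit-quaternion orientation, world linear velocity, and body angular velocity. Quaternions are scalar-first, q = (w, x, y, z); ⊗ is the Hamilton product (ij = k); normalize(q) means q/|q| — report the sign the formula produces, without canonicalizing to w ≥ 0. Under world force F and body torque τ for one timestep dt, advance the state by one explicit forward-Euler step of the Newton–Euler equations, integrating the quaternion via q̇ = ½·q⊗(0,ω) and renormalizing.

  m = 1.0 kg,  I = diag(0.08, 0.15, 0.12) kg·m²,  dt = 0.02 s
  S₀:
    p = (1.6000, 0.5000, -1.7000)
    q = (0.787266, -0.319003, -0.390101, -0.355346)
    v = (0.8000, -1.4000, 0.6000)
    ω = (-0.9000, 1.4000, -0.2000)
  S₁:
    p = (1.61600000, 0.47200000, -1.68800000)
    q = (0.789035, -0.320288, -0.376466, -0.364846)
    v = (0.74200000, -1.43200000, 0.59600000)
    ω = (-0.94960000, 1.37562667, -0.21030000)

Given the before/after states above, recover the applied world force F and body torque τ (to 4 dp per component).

velocity change Δv = (-0.05800000, -0.03200000, -0.00400000)
applied force F = (-2.9000, -1.6000, -0.2000)
ω₁ − ω₀ = (-0.04960000, -0.02437333, -0.01030000)
τ = I·(Δω/dt) + ω₀×(Iω₀) = (-0.1900, -0.1900, -0.1500)

F = (-2.9000, -1.6000, -0.2000)
τ = (-0.1900, -0.1900, -0.1500)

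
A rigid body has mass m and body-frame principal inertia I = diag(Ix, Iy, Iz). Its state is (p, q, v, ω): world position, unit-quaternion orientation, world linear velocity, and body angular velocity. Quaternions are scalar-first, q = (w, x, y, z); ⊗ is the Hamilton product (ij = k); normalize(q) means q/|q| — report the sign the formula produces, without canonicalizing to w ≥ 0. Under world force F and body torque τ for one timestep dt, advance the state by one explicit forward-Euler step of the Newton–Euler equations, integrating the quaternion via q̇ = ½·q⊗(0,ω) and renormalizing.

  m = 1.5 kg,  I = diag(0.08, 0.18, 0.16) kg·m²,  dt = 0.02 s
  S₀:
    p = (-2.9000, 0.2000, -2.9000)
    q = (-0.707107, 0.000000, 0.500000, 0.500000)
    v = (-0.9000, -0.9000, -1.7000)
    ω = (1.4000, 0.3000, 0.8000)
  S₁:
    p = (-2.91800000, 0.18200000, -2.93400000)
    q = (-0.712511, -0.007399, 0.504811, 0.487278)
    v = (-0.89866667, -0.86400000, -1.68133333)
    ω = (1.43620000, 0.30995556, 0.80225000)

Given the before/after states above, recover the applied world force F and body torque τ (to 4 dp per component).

F = (0.1000, 2.7000, 1.4000)
τ = (0.1400, 0.0000, 0.0600)

v₁ − v₀ = (0.00133333, 0.03600000, 0.01866667)
applied force F = (0.1000, 2.7000, 1.4000)
ω₁ − ω₀ = (0.03620000, 0.00995556, 0.00225000)
ω₀×(Iω₀) = (-0.0048, -0.0896, 0.0420)
applied torque τ = (0.1400, 0.0000, 0.0600)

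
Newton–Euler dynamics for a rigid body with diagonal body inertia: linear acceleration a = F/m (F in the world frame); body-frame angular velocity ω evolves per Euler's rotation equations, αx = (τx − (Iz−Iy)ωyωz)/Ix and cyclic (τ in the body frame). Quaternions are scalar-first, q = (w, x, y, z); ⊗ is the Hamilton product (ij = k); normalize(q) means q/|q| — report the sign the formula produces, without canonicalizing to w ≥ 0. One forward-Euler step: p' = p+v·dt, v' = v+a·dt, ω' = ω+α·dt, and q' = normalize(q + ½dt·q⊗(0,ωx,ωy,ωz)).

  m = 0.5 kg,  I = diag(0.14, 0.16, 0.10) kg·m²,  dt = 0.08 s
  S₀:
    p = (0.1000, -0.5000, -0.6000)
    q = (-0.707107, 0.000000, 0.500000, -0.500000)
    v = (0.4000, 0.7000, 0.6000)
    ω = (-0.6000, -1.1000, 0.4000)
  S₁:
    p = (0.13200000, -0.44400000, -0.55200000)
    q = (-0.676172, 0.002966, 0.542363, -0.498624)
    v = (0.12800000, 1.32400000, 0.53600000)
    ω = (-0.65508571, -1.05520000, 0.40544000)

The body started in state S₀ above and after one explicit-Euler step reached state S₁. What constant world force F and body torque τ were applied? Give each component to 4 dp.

F = (-1.7000, 3.9000, -0.4000)
τ = (-0.0700, 0.0800, 0.0200)

v₁ − v₀ = (-0.27200000, 0.62400000, -0.06400000)
applied force F = (-1.7000, 3.9000, -0.4000)
rate change Δω = (-0.05508571, 0.04480000, 0.00544000)
precession coupling = (0.0264, -0.0096, 0.0132)
I·α + gyro = (-0.0700, 0.0800, 0.0200)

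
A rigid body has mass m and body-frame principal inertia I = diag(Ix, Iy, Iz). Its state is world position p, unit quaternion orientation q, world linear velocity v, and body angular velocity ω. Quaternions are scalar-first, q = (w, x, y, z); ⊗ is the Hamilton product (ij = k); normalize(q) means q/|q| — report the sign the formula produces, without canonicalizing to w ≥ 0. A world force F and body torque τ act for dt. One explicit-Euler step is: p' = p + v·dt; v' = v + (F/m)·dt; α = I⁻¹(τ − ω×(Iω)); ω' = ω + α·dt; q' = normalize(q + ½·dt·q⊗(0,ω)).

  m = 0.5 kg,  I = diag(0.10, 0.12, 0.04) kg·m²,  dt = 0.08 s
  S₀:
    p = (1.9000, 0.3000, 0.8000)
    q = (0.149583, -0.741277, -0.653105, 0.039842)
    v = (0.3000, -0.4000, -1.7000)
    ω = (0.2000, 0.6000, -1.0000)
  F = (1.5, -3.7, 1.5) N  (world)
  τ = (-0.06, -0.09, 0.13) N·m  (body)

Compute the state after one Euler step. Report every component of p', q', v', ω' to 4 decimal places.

gyro term ω×Iω = (0.0480, -0.0120, 0.0024)
(τ − ω×Iω)/I = (-1.0800, -0.6500, 3.1900)
ω' = ω + α·dt = (0.1136, 0.5480, -0.7448)
Hamilton product q⊗(0,ω) = (0.5799604, 0.6591164, -0.6435588, -0.4637282)
updated quaternion q' = (0.1726, -0.7141, -0.6781, 0.0213)
new position p' = (1.9240, 0.2680, 0.6640)
v + (F/m)dt = (0.5400, -0.9920, -1.4600)

p' = (1.9240, 0.2680, 0.6640)
q' = (0.1726, -0.7141, -0.6781, 0.0213)
v' = (0.5400, -0.9920, -1.4600)
ω' = (0.1136, 0.5480, -0.7448)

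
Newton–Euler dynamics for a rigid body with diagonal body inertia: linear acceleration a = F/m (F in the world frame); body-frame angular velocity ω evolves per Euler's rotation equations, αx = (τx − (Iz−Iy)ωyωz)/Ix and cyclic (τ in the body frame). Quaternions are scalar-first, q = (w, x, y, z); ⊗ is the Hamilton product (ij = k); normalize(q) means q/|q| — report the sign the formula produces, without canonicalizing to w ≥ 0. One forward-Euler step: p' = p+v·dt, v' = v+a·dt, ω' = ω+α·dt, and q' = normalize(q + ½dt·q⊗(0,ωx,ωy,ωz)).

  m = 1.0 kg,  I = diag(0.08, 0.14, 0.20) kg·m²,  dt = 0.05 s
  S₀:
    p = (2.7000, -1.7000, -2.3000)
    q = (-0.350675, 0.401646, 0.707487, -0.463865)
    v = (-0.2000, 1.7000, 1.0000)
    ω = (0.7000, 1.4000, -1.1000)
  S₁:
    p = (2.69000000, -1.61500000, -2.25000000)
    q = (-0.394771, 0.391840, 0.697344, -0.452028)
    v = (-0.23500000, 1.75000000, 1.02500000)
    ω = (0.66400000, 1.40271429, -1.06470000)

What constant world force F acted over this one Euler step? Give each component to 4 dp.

velocity change Δv = (-0.03500000, 0.05000000, 0.02500000)
applied force F = (-0.7000, 1.0000, 0.5000)

F = (-0.7000, 1.0000, 0.5000)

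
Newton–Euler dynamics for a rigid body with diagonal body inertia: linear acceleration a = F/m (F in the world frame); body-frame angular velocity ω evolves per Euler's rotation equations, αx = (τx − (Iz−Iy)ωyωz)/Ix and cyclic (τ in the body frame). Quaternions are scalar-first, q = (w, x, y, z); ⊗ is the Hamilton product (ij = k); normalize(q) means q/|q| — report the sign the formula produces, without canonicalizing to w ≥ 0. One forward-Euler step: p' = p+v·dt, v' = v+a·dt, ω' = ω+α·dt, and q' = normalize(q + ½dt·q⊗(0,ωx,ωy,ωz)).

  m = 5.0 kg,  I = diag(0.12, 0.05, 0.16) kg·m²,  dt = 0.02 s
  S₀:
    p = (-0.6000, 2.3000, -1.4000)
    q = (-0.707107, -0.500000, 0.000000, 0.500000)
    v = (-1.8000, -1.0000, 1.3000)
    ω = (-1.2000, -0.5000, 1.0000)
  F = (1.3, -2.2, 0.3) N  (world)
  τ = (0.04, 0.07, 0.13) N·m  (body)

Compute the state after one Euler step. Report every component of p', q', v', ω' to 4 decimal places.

gyro term ω×Iω = (-0.0550, 0.0480, -0.0420)
α = I⁻¹(τ − ω×Iω) = (0.7917, 0.4400, 1.0750)
ω + α·dt = (-1.1842, -0.4912, 1.0215)
Hamilton product q⊗(0,ω) = (-1.1000000, 1.0985284, 0.2535535, -0.4571070)
q' = normalize(q + ½dt·q⊗(0,ω)) = (-0.7180, -0.4889, 0.0025, 0.4954)
linear accel F/m = (0.2600, -0.4400, 0.0600)
p' = p + v·dt = (-0.6360, 2.2800, -1.3740)
v' = v + a·dt = (-1.7948, -1.0088, 1.3012)

p' = (-0.6360, 2.2800, -1.3740)
q' = (-0.7180, -0.4889, 0.0025, 0.4954)
v' = (-1.7948, -1.0088, 1.3012)
ω' = (-1.1842, -0.4912, 1.0215)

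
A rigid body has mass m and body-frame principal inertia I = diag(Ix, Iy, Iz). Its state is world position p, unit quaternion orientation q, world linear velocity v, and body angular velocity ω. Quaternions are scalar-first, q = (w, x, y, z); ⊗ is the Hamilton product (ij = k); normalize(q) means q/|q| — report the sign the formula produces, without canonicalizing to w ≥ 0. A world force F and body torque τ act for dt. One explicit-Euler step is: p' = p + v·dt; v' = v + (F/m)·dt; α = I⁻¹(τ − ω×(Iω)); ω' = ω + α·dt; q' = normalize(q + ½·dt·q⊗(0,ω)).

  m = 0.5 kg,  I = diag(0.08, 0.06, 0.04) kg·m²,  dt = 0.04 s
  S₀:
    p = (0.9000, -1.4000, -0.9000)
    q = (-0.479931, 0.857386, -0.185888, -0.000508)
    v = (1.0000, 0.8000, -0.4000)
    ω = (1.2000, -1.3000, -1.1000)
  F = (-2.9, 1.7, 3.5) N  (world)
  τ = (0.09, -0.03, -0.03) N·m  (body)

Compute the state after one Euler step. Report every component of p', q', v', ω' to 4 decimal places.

gyro term ω×Iω = (-0.0286, -0.0528, 0.0312)
α = I⁻¹(τ − ω×Iω) = (1.4825, 0.3800, -1.5300)
new body rate ω' = (1.2593, -1.2848, -1.1612)
2q̇ = q⊗(0,ω) = (-1.2710764, -0.3721008, 1.5664253, -0.3636121)
updated quaternion q' = (-0.5049, 0.8492, -0.1544, -0.0078)
linear accel F/m = (-5.8000, 3.4000, 7.0000)
new position p' = (0.9400, -1.3680, -0.9160)
new velocity v' = (0.7680, 0.9360, -0.1200)

p' = (0.9400, -1.3680, -0.9160)
q' = (-0.5049, 0.8492, -0.1544, -0.0078)
v' = (0.7680, 0.9360, -0.1200)
ω' = (1.2593, -1.2848, -1.1612)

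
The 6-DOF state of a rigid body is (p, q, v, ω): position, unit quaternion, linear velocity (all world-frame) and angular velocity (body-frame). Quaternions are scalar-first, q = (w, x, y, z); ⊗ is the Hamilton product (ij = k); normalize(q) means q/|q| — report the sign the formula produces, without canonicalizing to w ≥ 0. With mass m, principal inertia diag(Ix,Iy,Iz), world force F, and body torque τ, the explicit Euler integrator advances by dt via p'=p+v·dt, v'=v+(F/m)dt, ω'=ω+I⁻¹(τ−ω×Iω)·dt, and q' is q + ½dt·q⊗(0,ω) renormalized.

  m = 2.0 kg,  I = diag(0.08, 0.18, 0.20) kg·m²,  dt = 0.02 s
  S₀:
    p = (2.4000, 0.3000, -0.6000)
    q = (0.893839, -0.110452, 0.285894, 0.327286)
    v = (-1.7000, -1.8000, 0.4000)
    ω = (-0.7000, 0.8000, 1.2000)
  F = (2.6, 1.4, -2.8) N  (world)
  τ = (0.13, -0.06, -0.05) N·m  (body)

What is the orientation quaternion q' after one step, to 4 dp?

q' = (0.8867, -0.1159, 0.2920, 0.3391)

Hamilton product q⊗(0,ω) = (-0.6987748, -0.5444433, 0.6185134, 1.1843710)
updated quaternion q' = (0.8867, -0.1159, 0.2920, 0.3391)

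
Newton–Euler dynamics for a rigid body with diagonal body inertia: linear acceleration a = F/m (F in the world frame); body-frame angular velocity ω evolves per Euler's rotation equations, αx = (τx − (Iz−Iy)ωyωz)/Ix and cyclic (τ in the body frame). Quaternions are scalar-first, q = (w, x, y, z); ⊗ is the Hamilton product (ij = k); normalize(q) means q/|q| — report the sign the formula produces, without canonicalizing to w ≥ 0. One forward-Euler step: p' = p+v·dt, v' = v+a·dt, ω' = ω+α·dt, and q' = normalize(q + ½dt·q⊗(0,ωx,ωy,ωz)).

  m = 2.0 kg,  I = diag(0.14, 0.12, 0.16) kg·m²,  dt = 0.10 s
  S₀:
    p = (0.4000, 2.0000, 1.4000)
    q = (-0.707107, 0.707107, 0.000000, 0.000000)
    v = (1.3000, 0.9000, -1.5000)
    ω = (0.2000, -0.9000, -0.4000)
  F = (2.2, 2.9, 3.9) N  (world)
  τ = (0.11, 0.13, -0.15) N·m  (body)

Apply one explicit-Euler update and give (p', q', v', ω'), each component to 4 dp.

p' = (0.5300, 2.0900, 1.2500)
q' = (-0.7133, 0.6992, 0.0459, -0.0177)
v' = (1.4100, 1.0450, -1.3050)
ω' = (0.2683, -0.7930, -0.4960)

gyro term ω×Iω = (0.0144, 0.0016, 0.0036)
(τ − ω×Iω)/I = (0.6829, 1.0700, -0.9600)
ω + α·dt = (0.2683, -0.7930, -0.4960)
2q̇ = q⊗(0,ω) = (-0.1414214, -0.1414214, 0.9192391, -0.3535535)
updated quaternion q' = (-0.7133, 0.6992, 0.0459, -0.0177)
new position p' = (0.5300, 2.0900, 1.2500)
v' = v + a·dt = (1.4100, 1.0450, -1.3050)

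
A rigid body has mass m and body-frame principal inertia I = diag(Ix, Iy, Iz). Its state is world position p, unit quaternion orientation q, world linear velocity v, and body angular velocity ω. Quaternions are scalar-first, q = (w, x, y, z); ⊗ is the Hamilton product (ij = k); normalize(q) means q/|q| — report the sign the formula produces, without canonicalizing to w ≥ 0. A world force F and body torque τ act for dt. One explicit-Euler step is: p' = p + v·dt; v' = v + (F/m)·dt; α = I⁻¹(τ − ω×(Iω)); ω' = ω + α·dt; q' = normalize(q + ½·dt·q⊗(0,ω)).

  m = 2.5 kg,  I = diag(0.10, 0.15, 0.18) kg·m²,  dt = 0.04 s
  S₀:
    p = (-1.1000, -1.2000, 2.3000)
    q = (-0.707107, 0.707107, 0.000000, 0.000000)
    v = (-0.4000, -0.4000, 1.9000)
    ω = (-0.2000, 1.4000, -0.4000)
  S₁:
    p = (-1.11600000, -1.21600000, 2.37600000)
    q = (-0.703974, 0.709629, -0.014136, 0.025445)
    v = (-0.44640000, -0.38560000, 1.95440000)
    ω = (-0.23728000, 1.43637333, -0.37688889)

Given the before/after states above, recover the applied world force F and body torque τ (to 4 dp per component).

F = (-2.9000, 0.9000, 3.4000)
τ = (-0.1100, 0.1300, 0.0900)

velocity change Δv = (-0.04640000, 0.01440000, 0.05440000)
F = m·Δv/dt = (-2.9000, 0.9000, 3.4000)
ω₁ − ω₀ = (-0.03728000, 0.03637333, 0.02311111)
precession coupling = (-0.0168, -0.0064, -0.0140)
τ = I·(Δω/dt) + ω₀×(Iω₀) = (-0.1100, 0.1300, 0.0900)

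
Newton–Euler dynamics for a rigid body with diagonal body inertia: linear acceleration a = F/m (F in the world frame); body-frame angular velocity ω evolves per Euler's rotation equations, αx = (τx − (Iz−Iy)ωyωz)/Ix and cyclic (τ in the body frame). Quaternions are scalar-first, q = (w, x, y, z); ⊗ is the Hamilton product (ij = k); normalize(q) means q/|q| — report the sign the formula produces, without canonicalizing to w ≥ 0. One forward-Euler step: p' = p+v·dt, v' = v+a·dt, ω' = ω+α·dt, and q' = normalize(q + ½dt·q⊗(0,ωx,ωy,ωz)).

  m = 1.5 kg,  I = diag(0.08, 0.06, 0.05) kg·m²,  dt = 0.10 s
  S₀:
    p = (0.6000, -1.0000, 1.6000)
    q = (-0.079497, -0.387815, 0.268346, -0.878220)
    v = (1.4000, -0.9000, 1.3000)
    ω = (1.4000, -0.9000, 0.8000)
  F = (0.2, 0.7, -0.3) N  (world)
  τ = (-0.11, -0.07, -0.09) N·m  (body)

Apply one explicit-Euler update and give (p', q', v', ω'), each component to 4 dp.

p + v·dt = (0.7400, -1.0900, 1.7300)
v + (F/m)dt = (1.4133, -0.8533, 1.2800)
ω×(Iω) gyroscopic = (0.0072, 0.0336, 0.0252)
α = I⁻¹(τ − ω×Iω) = (-1.4650, -1.7267, -2.3040)
new body rate ω' = (1.2535, -1.0727, 0.5696)
Hamilton product q⊗(0,ω) = (1.4870284, -0.6870170, -0.8477087, -0.0902485)
q + ½dt·q⊗(0,ω), renormalized = (-0.0051, -0.4204, 0.2250, -0.8790)

p' = (0.7400, -1.0900, 1.7300)
q' = (-0.0051, -0.4204, 0.2250, -0.8790)
v' = (1.4133, -0.8533, 1.2800)
ω' = (1.2535, -1.0727, 0.5696)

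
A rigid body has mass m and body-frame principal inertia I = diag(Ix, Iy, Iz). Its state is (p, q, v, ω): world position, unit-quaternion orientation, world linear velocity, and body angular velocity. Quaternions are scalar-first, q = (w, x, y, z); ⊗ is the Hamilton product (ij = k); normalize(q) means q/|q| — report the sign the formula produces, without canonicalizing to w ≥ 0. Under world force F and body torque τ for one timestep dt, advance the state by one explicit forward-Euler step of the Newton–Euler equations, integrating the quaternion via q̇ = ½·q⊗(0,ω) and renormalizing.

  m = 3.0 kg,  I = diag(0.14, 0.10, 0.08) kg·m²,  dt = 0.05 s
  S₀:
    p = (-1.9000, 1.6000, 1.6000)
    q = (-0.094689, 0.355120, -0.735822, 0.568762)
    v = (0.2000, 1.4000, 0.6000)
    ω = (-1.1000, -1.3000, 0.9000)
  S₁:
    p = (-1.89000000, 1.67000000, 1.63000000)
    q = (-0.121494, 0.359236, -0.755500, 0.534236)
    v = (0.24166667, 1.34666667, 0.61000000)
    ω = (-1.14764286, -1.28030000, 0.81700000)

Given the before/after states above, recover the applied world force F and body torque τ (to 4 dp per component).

F = (2.5000, -3.2000, 0.6000)
τ = (-0.1100, -0.0200, -0.1900)

rate change Δω = (-0.04764286, 0.01970000, -0.08300000)
applied torque τ = (-0.1100, -0.0200, -0.1900)
velocity change Δv = (0.04166667, -0.05333333, 0.01000000)
applied force F = (2.5000, -3.2000, 0.6000)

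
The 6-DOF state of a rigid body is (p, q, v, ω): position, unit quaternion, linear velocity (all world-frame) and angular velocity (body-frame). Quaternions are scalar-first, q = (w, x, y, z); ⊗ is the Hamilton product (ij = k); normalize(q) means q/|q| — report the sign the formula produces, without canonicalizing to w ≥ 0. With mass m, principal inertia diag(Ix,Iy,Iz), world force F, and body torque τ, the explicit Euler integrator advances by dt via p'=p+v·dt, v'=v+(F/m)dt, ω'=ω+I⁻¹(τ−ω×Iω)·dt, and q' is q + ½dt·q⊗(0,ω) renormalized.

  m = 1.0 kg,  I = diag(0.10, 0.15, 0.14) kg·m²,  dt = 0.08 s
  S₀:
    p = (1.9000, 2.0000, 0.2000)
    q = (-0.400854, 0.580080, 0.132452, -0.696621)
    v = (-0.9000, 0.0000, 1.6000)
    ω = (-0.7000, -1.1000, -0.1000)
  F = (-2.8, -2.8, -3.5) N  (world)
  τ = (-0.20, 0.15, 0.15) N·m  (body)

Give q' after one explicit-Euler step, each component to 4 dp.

2q̇ = q⊗(0,ω) = (0.4820911, -0.4989305, 0.9865821, -0.5052862)
q' = normalize(q + ½dt·q⊗(0,ω)) = (-0.3810, 0.5594, 0.1717, -0.7159)

q' = (-0.3810, 0.5594, 0.1717, -0.7159)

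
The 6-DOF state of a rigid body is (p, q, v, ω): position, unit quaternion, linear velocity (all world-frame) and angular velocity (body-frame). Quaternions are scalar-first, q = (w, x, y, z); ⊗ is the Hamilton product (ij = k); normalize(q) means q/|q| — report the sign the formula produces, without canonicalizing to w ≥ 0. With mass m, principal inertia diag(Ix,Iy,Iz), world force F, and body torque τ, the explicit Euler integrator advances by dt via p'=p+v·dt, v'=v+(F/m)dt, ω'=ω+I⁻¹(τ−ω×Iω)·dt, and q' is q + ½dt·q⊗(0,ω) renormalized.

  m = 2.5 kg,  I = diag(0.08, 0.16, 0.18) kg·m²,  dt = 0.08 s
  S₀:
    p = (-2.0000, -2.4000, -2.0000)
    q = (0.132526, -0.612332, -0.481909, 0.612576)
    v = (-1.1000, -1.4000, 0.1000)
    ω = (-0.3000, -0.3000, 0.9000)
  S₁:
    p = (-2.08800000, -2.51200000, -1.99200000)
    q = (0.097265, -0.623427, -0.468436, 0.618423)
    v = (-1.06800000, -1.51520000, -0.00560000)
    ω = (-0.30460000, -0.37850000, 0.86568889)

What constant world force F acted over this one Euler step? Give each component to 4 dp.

F = (1.0000, -3.6000, -3.3000)

Δv = v₁−v₀ = (0.03200000, -0.11520000, -0.10560000)
applied force F = (1.0000, -3.6000, -3.3000)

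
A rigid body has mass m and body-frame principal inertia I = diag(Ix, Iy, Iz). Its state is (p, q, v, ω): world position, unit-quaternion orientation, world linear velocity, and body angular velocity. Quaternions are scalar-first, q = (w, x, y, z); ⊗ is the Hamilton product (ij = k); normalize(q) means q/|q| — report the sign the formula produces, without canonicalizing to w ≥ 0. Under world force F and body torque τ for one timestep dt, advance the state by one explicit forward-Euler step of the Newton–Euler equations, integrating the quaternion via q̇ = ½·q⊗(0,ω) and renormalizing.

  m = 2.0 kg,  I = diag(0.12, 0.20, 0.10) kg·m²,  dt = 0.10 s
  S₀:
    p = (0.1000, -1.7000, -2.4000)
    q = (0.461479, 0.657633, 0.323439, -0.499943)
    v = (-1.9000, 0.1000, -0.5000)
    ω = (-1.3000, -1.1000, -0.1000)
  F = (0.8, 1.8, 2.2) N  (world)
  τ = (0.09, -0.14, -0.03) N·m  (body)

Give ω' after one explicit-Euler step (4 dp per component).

ω' = (-1.2158, -1.1713, -0.2444)

gyro term ω×Iω = (-0.0110, 0.0026, 0.1144)
(τ − ω×Iω)/I = (0.8417, -0.7130, -1.4440)
ω + α·dt = (-1.2158, -1.1713, -0.2444)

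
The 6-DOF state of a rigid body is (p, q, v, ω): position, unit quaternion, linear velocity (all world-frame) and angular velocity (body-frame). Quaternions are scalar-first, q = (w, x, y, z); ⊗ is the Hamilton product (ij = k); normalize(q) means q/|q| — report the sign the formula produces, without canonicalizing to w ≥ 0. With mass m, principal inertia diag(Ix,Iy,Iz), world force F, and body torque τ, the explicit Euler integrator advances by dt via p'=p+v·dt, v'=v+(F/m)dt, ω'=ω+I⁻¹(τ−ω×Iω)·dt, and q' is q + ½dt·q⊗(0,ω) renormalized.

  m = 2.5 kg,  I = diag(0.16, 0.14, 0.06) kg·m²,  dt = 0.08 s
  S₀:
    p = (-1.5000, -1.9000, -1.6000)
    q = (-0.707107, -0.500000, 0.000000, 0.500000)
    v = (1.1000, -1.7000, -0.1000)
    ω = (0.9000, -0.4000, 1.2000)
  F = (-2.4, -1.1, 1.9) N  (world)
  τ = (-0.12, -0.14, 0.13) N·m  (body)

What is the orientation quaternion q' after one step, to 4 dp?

q' = (-0.7117, -0.5165, 0.0532, 0.4731)

Hamilton product q⊗(0,ω) = (-0.1500000, -0.4363963, 1.3328428, -0.6485284)
q' = normalize(q + ½dt·q⊗(0,ω)) = (-0.7117, -0.5165, 0.0532, 0.4731)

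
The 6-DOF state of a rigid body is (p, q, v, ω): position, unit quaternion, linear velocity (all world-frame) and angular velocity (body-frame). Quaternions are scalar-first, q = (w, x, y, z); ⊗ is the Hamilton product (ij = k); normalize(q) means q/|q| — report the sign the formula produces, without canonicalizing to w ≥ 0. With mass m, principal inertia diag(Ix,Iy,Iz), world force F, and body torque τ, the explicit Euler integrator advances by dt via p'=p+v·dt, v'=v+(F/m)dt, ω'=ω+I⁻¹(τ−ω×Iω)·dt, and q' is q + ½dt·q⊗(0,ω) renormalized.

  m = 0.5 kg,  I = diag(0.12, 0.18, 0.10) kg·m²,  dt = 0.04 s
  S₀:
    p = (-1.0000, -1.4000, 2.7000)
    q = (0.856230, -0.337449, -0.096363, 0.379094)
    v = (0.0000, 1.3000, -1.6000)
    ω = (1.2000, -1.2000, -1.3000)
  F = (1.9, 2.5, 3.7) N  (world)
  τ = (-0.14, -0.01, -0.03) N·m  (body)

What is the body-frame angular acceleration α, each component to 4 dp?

α = (-0.1267, 0.1178, 0.5640)

precession coupling ω×(Iω) = (-0.1248, -0.0312, -0.0864)
α = I⁻¹(τ − ω×Iω) = (-0.1267, 0.1178, 0.5640)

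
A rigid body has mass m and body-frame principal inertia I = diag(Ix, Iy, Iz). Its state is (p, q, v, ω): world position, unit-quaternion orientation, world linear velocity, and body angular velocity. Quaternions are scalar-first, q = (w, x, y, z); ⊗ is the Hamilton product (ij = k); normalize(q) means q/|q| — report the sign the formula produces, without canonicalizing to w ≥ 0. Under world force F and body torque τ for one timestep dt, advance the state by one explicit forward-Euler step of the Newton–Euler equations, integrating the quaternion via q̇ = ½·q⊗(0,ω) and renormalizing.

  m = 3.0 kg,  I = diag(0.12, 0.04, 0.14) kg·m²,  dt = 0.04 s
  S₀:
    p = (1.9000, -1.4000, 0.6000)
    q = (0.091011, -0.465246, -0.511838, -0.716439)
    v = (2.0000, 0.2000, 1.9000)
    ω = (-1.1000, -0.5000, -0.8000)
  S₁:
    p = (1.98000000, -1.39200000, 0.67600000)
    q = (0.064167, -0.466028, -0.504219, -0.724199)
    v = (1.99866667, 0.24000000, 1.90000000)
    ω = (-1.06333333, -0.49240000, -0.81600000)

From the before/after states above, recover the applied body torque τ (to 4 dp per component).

τ = (0.1500, -0.0100, -0.1000)

rate change Δω = (0.03666667, 0.00760000, -0.01600000)
ω₀×(Iω₀) = (0.0400, -0.0176, -0.0440)
I·α + gyro = (0.1500, -0.0100, -0.1000)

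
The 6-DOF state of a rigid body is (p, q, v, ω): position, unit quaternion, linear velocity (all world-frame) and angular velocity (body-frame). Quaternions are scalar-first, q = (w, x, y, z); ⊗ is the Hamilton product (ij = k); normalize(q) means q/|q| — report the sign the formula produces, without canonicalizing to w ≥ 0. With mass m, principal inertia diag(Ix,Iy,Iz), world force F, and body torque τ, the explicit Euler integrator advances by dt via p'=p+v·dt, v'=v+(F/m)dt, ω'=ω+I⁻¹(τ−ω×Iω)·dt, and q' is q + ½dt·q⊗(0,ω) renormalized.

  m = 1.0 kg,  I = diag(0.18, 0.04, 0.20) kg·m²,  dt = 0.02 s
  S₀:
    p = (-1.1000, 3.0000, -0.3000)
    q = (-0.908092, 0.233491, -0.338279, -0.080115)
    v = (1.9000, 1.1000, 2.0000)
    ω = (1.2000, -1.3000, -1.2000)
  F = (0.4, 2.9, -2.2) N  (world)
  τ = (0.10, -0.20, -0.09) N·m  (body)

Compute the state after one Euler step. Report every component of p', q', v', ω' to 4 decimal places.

angular accel α = (-0.8311, -5.7200, -1.5420)
ω' = ω + α·dt = (1.1834, -1.4144, -1.2308)
q⊗(0,ω) = (-0.8160899, -0.7879251, 1.3645708, 1.1921069)
q' = normalize(q + ½dt·q⊗(0,ω)) = (-0.9160, 0.2256, -0.3246, -0.0682)
p' = p + v·dt = (-1.0620, 3.0220, -0.2600)
v' = v + a·dt = (1.9080, 1.1580, 1.9560)

p' = (-1.0620, 3.0220, -0.2600)
q' = (-0.9160, 0.2256, -0.3246, -0.0682)
v' = (1.9080, 1.1580, 1.9560)
ω' = (1.1834, -1.4144, -1.2308)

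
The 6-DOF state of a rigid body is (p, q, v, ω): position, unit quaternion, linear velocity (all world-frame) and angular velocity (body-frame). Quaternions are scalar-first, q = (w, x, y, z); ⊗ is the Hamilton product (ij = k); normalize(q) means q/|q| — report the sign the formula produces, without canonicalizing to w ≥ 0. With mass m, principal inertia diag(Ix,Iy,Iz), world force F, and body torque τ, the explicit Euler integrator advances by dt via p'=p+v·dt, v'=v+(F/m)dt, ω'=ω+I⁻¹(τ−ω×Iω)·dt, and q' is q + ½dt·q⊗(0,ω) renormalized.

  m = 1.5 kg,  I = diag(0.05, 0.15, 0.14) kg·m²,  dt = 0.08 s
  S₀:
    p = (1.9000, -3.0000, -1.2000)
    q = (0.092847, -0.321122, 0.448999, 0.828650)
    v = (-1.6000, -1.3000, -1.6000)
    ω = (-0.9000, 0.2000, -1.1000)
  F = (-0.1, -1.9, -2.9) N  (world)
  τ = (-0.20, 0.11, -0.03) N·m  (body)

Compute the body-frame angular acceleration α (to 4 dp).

gyro term ω×Iω = (0.0022, -0.0891, -0.0180)
α = I⁻¹(τ − ω×Iω) = (-4.0440, 1.3273, -0.0857)

α = (-4.0440, 1.3273, -0.0857)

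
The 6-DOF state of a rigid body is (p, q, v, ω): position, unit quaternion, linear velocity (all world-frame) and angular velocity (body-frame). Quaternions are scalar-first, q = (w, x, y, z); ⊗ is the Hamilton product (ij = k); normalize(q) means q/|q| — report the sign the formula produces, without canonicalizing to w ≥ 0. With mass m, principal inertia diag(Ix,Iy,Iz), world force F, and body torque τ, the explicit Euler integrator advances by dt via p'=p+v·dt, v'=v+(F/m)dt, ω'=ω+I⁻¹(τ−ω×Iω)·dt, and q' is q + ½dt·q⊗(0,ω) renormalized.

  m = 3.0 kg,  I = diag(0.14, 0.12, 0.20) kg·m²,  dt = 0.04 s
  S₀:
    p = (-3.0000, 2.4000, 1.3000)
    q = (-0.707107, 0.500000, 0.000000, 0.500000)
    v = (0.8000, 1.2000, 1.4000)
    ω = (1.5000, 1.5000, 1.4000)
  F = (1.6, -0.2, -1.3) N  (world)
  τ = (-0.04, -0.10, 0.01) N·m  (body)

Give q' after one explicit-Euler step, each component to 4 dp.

q⊗(0,ω) = (-1.4500000, -1.8106605, -1.0106605, -0.2399498)
q + ½dt·q⊗(0,ω), renormalized = (-0.7352, 0.4632, -0.0202, 0.4946)

q' = (-0.7352, 0.4632, -0.0202, 0.4946)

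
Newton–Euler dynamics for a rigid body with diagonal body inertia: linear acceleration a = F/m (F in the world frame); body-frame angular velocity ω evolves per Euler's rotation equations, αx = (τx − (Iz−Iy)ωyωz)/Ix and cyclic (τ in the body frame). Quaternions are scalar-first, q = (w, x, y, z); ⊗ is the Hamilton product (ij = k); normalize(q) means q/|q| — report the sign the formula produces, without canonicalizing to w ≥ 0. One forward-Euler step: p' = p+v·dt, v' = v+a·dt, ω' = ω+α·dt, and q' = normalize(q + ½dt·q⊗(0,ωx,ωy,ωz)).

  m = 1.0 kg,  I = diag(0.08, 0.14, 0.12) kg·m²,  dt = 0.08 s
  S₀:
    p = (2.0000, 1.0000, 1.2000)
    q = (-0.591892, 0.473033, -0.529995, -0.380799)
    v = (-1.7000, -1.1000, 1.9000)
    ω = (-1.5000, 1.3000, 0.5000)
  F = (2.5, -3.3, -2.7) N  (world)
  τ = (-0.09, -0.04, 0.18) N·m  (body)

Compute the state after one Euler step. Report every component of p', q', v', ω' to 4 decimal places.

p' = (1.8640, 0.9120, 1.3520)
q' = (-0.5266, 0.5160, -0.5456, -0.3985)
v' = (-1.5000, -1.3640, 1.6840)
ω' = (-1.5770, 1.2600, 0.6980)

α = I⁻¹(τ − ω×Iω) = (-0.9625, -0.5000, 2.4750)
new body rate ω' = (-1.5770, 1.2600, 0.6980)
Hamilton product q⊗(0,ω) = (1.5889425, 1.1178792, -0.4347776, -0.4759956)
q + ½dt·q⊗(0,ω), renormalized = (-0.5266, 0.5160, -0.5456, -0.3985)
a = F/m = (2.5000, -3.3000, -2.7000)
p + v·dt = (1.8640, 0.9120, 1.3520)
new velocity v' = (-1.5000, -1.3640, 1.6840)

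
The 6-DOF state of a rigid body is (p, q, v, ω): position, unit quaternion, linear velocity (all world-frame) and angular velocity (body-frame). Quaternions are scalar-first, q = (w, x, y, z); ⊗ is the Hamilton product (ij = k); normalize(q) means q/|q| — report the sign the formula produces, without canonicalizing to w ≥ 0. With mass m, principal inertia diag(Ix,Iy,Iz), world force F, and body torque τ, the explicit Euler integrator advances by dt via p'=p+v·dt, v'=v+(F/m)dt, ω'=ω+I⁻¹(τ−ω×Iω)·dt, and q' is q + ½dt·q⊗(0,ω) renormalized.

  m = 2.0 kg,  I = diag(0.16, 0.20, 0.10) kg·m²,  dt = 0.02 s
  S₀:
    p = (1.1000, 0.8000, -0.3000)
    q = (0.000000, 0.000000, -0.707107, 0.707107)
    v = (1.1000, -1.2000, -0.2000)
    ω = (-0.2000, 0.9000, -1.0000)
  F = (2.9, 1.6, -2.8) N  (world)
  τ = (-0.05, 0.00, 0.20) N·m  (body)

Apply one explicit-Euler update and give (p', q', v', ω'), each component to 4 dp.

p' = (1.1220, 0.7760, -0.3040)
q' = (0.0134, 0.0007, -0.7085, 0.7056)
v' = (1.1290, -1.1840, -0.2280)
ω' = (-0.2175, 0.8988, -0.9586)

p + v·dt = (1.1220, 0.7760, -0.3040)
new velocity v' = (1.1290, -1.1840, -0.2280)
precession coupling ω×(Iω) = (0.0900, 0.0120, -0.0072)
α = I⁻¹(τ − ω×Iω) = (-0.8750, -0.0600, 2.0720)
ω' = ω + α·dt = (-0.2175, 0.8988, -0.9586)
2q̇ = q⊗(0,ω) = (1.3435033, 0.0707107, -0.1414214, -0.1414214)
q' = normalize(q + ½dt·q⊗(0,ω)) = (0.0134, 0.0007, -0.7085, 0.7056)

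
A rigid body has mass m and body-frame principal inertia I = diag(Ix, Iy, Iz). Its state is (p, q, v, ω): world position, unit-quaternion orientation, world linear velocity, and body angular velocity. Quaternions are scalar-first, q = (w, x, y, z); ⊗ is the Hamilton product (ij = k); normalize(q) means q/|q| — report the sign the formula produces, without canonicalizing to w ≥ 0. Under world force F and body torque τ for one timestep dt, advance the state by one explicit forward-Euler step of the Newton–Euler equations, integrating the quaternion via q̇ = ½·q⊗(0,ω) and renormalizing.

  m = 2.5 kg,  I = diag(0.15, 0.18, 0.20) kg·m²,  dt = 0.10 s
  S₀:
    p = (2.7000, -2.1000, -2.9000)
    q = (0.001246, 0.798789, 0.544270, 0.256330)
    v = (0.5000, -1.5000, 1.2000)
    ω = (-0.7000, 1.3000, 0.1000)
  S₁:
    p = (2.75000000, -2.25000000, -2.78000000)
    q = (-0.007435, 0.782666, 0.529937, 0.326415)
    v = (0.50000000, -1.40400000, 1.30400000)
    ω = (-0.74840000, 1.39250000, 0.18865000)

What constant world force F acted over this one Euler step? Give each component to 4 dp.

velocity change Δv = (0.00000000, 0.09600000, 0.10400000)
m·(v₁−v₀)/dt = (0.0000, 2.4000, 2.6000)

F = (0.0000, 2.4000, 2.6000)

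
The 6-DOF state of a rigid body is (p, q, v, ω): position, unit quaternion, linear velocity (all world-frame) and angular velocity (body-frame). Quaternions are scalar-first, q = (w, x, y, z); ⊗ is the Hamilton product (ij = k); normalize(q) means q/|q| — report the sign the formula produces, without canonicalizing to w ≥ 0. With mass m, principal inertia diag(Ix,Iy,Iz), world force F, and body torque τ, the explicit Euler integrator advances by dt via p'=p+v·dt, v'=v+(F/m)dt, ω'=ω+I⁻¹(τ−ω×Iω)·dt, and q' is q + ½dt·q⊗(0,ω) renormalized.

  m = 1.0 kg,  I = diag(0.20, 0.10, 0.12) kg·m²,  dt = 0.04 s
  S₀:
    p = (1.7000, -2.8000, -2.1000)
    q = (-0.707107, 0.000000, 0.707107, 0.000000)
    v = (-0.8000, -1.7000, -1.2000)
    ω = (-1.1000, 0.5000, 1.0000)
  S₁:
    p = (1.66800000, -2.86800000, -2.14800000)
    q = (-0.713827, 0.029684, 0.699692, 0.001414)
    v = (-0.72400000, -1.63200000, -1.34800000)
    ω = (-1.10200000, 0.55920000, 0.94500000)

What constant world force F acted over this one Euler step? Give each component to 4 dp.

v₁ − v₀ = (0.07600000, 0.06800000, -0.14800000)
F = m·Δv/dt = (1.9000, 1.7000, -3.7000)

F = (1.9000, 1.7000, -3.7000)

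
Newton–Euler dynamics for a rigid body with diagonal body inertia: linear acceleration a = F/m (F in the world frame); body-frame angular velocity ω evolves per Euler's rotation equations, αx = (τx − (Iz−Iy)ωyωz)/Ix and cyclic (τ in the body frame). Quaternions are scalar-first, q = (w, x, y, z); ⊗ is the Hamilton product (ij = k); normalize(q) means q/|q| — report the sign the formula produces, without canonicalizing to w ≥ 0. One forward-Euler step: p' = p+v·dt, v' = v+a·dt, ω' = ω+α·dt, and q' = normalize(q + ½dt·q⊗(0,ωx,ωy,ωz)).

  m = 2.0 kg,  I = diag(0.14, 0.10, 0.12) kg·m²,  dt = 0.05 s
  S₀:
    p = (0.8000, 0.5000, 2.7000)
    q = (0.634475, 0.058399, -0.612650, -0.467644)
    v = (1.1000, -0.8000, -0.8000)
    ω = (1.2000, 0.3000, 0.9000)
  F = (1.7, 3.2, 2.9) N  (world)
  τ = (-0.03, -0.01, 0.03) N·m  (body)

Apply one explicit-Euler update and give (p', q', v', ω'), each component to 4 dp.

gyro term ω×Iω = (0.0054, 0.0216, -0.0144)
α = I⁻¹(τ − ω×Iω) = (-0.2529, -0.3160, 0.3700)
ω + α·dt = (1.1874, 0.2842, 0.9185)
q⊗(0,ω) = (0.5345958, 0.3502782, -0.4233894, 1.3237272)
updated quaternion q' = (0.6474, 0.0671, -0.6228, -0.4342)
p + v·dt = (0.8550, 0.4600, 2.6600)
v' = v + a·dt = (1.1425, -0.7200, -0.7275)

p' = (0.8550, 0.4600, 2.6600)
q' = (0.6474, 0.0671, -0.6228, -0.4342)
v' = (1.1425, -0.7200, -0.7275)
ω' = (1.1874, 0.2842, 0.9185)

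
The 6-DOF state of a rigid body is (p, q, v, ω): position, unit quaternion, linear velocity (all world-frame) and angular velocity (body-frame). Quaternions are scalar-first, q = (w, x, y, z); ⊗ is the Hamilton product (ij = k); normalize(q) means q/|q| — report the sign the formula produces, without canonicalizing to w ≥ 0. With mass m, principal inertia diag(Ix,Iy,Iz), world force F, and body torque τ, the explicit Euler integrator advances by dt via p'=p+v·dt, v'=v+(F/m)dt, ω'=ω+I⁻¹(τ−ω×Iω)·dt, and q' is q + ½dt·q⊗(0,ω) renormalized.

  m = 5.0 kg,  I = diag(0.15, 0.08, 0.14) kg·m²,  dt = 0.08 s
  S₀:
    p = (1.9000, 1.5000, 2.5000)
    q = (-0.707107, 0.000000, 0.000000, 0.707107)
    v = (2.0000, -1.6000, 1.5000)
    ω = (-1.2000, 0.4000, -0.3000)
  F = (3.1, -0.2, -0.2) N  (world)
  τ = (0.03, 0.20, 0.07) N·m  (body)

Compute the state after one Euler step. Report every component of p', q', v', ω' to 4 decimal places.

p' = (2.0600, 1.3720, 2.6200)
q' = (-0.6977, 0.0226, -0.0452, 0.7146)
v' = (2.0496, -1.6032, 1.4968)
ω' = (-1.1802, 0.5964, -0.2792)

a = F/m = (0.6200, -0.0400, -0.0400)
p' = p + v·dt = (2.0600, 1.3720, 2.6200)
v' = v + a·dt = (2.0496, -1.6032, 1.4968)
(τ − ω×Iω)/I = (0.2480, 2.4550, 0.2600)
ω' = ω + α·dt = (-1.1802, 0.5964, -0.2792)
Hamilton product q⊗(0,ω) = (0.2121321, 0.5656856, -1.1313712, 0.2121321)
updated quaternion q' = (-0.6977, 0.0226, -0.0452, 0.7146)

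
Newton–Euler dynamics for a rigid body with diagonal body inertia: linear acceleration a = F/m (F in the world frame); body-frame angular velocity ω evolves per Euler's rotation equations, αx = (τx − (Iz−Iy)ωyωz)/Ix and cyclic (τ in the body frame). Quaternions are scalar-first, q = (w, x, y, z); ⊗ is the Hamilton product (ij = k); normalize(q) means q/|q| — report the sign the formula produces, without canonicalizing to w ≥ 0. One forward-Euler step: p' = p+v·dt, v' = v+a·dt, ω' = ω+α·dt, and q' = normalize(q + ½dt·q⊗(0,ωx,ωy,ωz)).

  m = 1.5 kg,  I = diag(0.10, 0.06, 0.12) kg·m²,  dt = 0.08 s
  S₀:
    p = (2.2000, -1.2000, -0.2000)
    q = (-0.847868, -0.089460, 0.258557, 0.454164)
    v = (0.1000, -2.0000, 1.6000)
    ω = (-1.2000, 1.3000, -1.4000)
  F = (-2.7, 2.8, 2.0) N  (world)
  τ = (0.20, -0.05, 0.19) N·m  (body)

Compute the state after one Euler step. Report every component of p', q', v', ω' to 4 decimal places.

p' = (2.2080, -1.3600, -0.0720)
q' = (-0.8368, -0.0865, 0.1869, 0.5073)
v' = (-0.0440, -1.8507, 1.7067)
ω' = (-0.9526, 1.2781, -1.3149)

p' = p + v·dt = (2.2080, -1.3600, -0.0720)
v' = v + a·dt = (-0.0440, -1.8507, 1.7067)
(τ − ω×Iω)/I = (3.0920, -0.2733, 1.0633)
new body rate ω' = (-0.9526, 1.2781, -1.3149)
q⊗(0,ω) = (0.1923535, 0.0650486, -1.7724692, 1.3809856)
q + ½dt·q⊗(0,ω), renormalized = (-0.8368, -0.0865, 0.1869, 0.5073)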